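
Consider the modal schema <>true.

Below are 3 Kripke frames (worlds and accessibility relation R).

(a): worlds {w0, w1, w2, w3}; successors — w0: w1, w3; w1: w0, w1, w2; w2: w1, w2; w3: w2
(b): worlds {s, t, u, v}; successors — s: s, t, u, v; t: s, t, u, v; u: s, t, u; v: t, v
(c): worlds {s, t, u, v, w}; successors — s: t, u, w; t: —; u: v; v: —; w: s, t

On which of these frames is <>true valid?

(a), (b)

This is the axiom for seriality; its first-order frame correspondent is forall x exists y Rxy.
(a): satisfies the condition.
(b): satisfies the condition.
(c): fails — world t has no successor.
Valid on: (a), (b).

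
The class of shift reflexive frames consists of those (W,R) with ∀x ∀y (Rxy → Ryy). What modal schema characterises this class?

□(□r → r)

A defining formula is □(□r → r) (the T□ axiom).
Suppose □(□r→r) is valid. Take Rxy and set V(r)={w : Ryw}. Then at y, □r holds; since □(□r→r) at x, □r→r at y, so r at y, i.e. Ryy.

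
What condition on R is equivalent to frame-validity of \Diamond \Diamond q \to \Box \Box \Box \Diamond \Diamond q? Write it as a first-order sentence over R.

\forall x \forall y \forall z ((x R^2 y \wedge x R^3 z) \to \exists w (y = w \wedge z R^2 w))

This is a Sahlqvist (Geach-type) schema ◇^2□^0q → □^3◇^2q.
Minimal-valuation argument: fix x; take any y with xR^2y and any z with xR^3z. Set V(q) to the set of worlds R-reachable from y in exactly 0 steps. Then □^0q holds at y, so the antecedent holds at x; validity forces ◇^2q at z, giving a w with zR^2w and yR^0w.
First-order correspondent: \forall x \forall y \forall z ((x R^2 y \wedge x R^3 z) \to \exists w (y = w \wedge z R^2 w)).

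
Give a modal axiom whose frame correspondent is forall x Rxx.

□s → s

This is reflexivity; the standard corresponding axiom is T: □s → s.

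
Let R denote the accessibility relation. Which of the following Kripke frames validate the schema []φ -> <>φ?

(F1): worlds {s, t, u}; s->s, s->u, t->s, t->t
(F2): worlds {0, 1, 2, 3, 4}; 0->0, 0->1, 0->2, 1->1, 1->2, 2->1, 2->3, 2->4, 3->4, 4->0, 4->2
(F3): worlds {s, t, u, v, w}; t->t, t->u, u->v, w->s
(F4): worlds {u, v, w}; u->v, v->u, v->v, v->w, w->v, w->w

(F2), (F4)

This is the axiom for seriality; its first-order frame correspondent is forall x exists y Rxy.
(F1): fails — world u has no successor.
(F2): holds.
(F3): fails — world s has no successor.
(F4): holds.
Valid on: (F2), (F4).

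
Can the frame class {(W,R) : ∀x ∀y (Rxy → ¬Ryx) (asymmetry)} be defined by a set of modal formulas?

Modal frame validity is preserved under surjective bounded morphisms.
The 5-cycle (worlds a,b,c,d,e with a→b→c→d→e→a) is asymmetric. Mapping every world to a single reflexive point • is a surjective bounded morphism, and the reflexive point is not asymmetric (R•• but asymmetry requires ¬R••).
Hence asymmetry is not modally definable.

Not modally definable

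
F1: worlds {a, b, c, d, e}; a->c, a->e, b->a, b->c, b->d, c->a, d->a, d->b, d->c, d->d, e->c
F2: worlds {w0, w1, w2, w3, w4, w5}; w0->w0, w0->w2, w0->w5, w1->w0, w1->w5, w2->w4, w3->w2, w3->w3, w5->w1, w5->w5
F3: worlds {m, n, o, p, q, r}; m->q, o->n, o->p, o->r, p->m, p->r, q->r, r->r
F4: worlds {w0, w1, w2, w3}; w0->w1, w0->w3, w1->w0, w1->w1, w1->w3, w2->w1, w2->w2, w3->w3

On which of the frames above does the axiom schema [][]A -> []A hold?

F4

The schema corresponds to density: forall x forall y (Rxy -> exists z (Rxz & Rzy)).
F1: fails — Rae but no z with Raz and Rze.
F2: fails — Rw2w4 but no z with Rw2z and Rzw4.
F3: fails — Ron but no z with Roz and Rzn.
F4: satisfies the condition.
Valid on: F4.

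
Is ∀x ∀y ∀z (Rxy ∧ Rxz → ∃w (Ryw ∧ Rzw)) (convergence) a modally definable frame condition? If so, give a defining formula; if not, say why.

Definable; ◇□p → □◇p defines it

The condition is convergence. A defining modal formula is ◇□p → □◇p.
Suppose ◇□p→□◇p is valid. Take Rxy, Rxz and set V(p)={w : Ryw}. Then □p at y so ◇□p at x, so □◇p at x, so ◇p at z, giving w with Rzw and Ryw.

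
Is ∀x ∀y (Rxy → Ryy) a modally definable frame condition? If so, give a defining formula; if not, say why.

This is a Sahlqvist condition; the T□ axiom □(□p → p) defines it.

Definable; □(□p → p) defines it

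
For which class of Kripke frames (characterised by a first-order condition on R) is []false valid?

emptiness of R: forall x forall y ~Rxy

□⊥ is valid iff no world has any successor (otherwise □⊥ fails at any world with one).
The converse is a direct semantic check.
So the correspondent is emptiness of R.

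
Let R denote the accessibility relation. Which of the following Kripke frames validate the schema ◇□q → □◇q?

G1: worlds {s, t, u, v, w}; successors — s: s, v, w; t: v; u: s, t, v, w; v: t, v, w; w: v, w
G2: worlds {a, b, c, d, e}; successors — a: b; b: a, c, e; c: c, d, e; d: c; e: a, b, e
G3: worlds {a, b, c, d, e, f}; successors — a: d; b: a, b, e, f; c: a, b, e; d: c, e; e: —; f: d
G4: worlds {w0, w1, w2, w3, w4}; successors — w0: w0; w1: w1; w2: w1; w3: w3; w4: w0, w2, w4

G1

This is the axiom for convergence; its first-order frame correspondent is ∀x ∀y ∀z (Rxy ∧ Rxz → ∃w (Ryw ∧ Rzw)).
G1: holds.
G2: fails — Rbc and Rba but c and a have no common successor.
G3: fails — Rbf and Rbb but f and b have no common successor.
G4: fails — Rw4w4 and Rw4w2 but w4 and w2 have no common successor.
Valid on: G1.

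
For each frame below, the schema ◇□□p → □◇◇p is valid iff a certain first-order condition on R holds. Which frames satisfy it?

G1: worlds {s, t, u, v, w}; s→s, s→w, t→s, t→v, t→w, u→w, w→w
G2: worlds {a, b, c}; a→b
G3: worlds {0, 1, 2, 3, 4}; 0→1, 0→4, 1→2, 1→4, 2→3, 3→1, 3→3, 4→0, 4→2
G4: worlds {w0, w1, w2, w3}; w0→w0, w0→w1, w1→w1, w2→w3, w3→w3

Frame correspondent (Sahlqvist): ∀x ∀y ∀z ((xRy ∧ xRz) → ∃w (yR²w ∧ zR²w)) — i.e. a generalized confluence (Geach) condition.
G1: fails — tRs, tRv but no w* with sR²w* and vR²w*.
G2: fails — aRb, aRb but no w with bR²w and bR²w.
G3: fails — 4R0, 4R2 but no w with 0R²w and 2R²w.
G4: holds.

G4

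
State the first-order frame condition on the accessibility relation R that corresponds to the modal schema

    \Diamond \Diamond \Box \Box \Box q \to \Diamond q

This is a Sahlqvist (Geach-type) schema ◇^2□^3q → □^0◇^1q.
Minimal-valuation argument: fix x; take any y with xR^2y and any z with xR^0z. Set V(q) to the set of worlds R-reachable from y in exactly 3 steps. Then □^3q holds at y, so the antecedent holds at x; validity forces ◇^1q at z, giving a w with zR^1w and yR^3w.
First-order correspondent: \forall x \forall y (x R^2 y \to \exists w (y R^3 w \wedge xRw)).

\forall x \forall y (x R^2 y \to \exists w (y R^3 w \wedge xRw))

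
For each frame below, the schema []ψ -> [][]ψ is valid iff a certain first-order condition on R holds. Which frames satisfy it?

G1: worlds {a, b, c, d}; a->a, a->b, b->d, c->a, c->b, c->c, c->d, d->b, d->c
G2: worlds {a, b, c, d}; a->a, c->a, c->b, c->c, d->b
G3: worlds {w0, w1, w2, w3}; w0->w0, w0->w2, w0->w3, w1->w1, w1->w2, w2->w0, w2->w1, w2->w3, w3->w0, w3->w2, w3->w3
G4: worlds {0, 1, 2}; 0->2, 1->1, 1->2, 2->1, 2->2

G2

The schema corresponds to transitivity: forall x forall y forall z (Rxy & Ryz -> Rxz).
G1: fails — Rdc and Rcd but not Rdd.
G2: condition met.
G3: fails — Rw1w2 and Rw2w0 but not Rw1w0.
G4: fails — R02 and R21 but not R01.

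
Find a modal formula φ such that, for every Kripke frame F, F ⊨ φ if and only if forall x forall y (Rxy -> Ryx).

r → □◇r

The condition is symmetry. The B schema r → □◇r defines it.
Suppose r→□◇r is valid. Take Rxy and set V(r)={x}. Then r at x, so □◇r at x, so ◇r at y, so some z with Ryz has r; z=x, i.e. Ryx.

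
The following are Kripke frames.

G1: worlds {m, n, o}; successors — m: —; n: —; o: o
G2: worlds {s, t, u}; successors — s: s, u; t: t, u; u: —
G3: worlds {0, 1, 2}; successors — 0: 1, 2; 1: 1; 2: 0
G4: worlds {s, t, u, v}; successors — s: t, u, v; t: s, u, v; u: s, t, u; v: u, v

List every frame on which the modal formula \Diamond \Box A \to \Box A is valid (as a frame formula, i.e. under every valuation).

G1

The schema corresponds to the Euclidean property: \forall x \forall y \forall z (Rxy \wedge Rxz \to Ryz).
G1: condition met.
G2: fails — Rsu and Rsu but not Ruu.
G3: fails — R01 and R02 but not R12.
G4: fails — Rsv and Rst but not Rvt.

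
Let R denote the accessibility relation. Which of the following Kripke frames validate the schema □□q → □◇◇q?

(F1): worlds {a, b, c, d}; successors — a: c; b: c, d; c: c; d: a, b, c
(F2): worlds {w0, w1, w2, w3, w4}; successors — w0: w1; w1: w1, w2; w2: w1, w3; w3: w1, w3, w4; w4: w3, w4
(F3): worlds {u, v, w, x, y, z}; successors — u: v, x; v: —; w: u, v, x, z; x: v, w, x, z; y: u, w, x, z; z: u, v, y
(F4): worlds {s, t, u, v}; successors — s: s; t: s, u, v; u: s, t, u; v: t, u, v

This is the axiom for a generalized confluence (Geach) condition; its first-order frame correspondent is ∀x ∀z (xRz → ∃w (xR²w ∧ zR²w)).
(F1): holds.
(F2): holds.
(F3): fails — uRv but no t with uR²t and vR²t.
(F4): holds.

(F1), (F2), (F4)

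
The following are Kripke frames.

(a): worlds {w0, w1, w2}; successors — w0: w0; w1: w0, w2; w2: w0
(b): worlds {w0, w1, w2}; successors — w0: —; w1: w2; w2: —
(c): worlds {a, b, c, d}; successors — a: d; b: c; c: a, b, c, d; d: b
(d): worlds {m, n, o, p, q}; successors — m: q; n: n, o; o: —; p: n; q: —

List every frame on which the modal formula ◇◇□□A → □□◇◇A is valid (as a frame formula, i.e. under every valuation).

(a), (b)

Frame correspondent (Sahlqvist): ∀x ∀y ∀z ((xR²y ∧ xR²z) → ∃w (yR²w ∧ zR²w)) — i.e. a generalized confluence (Geach) condition.
(a): condition met.
(b): condition met.
(c): fails — bR²a, bR²d but no w with aR²w and dR²w.
(d): fails — nR²n, nR²o but no w with nR²w and oR²w.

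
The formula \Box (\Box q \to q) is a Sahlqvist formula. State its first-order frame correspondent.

Shift-reflexivity

Suppose □(□q→q) is valid. Take Rxy and set V(q)={w : Ryw}. Then at y, □q holds; since □(□q→q) at x, □q→q at y, so q at y, i.e. Ryy.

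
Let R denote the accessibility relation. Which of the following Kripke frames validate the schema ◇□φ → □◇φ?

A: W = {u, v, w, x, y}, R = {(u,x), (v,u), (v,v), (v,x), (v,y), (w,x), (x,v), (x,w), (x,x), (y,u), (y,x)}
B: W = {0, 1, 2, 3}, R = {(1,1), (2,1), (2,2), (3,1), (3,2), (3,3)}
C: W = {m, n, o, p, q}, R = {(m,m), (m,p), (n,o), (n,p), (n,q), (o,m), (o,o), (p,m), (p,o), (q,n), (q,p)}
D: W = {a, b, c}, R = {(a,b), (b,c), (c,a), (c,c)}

A, B

Frame correspondent (Sahlqvist): ∀x ∀y ∀z (Rxy ∧ Rxz → ∃w (Ryw ∧ Rzw)) — i.e. convergence.
A: condition met.
B: condition met.
C: fails — Rno and Rnq but o and q have no common successor.
D: fails — Rcc and Rca but c and a have no common successor.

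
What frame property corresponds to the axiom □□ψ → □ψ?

Suppose □□ψ→□ψ is valid. Take Rxy and set V(ψ)={w : xR²w}. Then □□ψ at x, so □ψ at x, so ψ at y, i.e. ∃z(Rxz∧Rzy).

Density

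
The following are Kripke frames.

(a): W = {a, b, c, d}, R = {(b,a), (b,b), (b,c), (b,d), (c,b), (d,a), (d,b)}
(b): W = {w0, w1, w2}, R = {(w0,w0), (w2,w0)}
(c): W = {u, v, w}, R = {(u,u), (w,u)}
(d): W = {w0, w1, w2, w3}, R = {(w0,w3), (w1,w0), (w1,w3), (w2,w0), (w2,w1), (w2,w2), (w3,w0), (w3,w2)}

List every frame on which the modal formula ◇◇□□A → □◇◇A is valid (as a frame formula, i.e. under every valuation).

(b), (c), (d)

Frame correspondent (Sahlqvist): ∀x ∀y ∀z ((xR²y ∧ xRz) → ∃w (yR²w ∧ zR²w)) — i.e. a generalized confluence (Geach) condition.
(a): fails — bR²a, bRa but no w with aR²w and aR²w.
(b): condition met.
(c): condition met.
(d): condition met.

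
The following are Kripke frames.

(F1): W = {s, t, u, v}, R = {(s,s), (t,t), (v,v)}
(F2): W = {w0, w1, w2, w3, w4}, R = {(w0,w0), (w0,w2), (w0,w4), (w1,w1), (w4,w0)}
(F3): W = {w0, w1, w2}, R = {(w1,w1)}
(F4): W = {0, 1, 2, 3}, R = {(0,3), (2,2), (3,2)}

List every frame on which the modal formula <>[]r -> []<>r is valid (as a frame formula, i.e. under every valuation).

(F1), (F3), (F4)

The schema corresponds to convergence: forall x forall y forall z (Rxy & Rxz -> exists w (Ryw & Rzw)).
(F1): satisfies the condition.
(F2): fails — Rw0w4 and Rw0w2 but w4 and w2 have no common successor.
(F3): satisfies the condition.
(F4): satisfies the condition.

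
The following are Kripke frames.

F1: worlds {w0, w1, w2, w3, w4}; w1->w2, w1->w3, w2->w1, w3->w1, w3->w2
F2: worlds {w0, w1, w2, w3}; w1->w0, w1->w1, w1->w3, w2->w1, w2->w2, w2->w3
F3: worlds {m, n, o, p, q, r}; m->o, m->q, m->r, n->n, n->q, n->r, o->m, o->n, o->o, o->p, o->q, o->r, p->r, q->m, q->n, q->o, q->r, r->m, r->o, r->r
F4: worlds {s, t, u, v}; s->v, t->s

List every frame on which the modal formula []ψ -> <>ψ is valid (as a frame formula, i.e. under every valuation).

The schema corresponds to seriality: forall x exists y Rxy.
F1: fails — world w0 has no successor.
F2: fails — world w0 has no successor.
F3: condition met.
F4: fails — world u has no successor.
Valid on: F3.

F3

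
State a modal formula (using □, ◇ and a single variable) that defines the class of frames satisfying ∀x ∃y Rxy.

This is seriality; the standard corresponding axiom is D: □s → ◇s.

□s → ◇s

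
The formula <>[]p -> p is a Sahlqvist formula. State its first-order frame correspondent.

This is a form of the B axiom.
It corresponds to symmetry: forall x forall y (Rxy -> Ryx).

Symmetry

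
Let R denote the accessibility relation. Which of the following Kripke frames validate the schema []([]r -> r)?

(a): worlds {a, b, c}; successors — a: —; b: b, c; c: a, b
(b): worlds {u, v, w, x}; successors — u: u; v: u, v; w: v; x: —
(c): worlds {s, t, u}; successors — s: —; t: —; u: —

(b), (c)

This is the axiom for shift-reflexivity; its first-order frame correspondent is forall x forall y (Rxy -> Ryy).
(a): fails — Rca but not Raa.
(b): holds.
(c): holds.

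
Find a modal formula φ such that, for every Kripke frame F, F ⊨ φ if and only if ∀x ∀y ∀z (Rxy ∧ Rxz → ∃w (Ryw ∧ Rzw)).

◇□ψ → □◇ψ

The condition is convergence. The .2 schema ◇□ψ → □◇ψ defines it.
Suppose ◇□ψ→□◇ψ is valid. Take Rxy, Rxz and set V(ψ)={w : Ryw}. Then □ψ at y so ◇□ψ at x, so □◇ψ at x, so ◇ψ at z, giving w with Rzw and Ryw.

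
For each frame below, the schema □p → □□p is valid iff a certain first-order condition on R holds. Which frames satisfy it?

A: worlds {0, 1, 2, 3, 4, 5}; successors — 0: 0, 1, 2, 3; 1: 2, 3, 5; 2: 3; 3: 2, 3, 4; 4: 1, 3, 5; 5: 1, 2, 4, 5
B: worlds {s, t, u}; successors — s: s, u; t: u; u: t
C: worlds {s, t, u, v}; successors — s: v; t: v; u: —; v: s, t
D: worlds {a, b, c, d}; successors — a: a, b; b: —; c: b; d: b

D

This is the axiom for transitivity; its first-order frame correspondent is ∀x ∀y ∀z (Rxy ∧ Ryz → Rxz).
A: fails — R34 and R45 but not R35.
B: fails — Rsu and Rut but not Rst.
C: fails — Rvt and Rtv but not Rvv.
D: satisfies the condition.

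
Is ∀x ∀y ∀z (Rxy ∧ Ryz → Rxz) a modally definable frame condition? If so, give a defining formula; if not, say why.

Definable; □r → □□r defines it

The condition is transitivity. A defining modal formula is □r → □□r.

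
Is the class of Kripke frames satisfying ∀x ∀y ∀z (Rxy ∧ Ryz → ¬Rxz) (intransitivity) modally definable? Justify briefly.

Not definable by any modal formula

Any modally definable frame class is closed under surjective bounded morphisms.
The 7-cycle (worlds s,t,u,v,w,x,y with s→t→u→v→w→x→y→s) is intransitive. Mapping every world to a single reflexive point • is a surjective bounded morphism; the reflexive point is not intransitive (R••∧R•• but R••).
Hence intransitivity is not modally definable.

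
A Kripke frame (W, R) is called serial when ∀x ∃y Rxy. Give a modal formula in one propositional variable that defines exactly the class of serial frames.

The condition is seriality. The D schema □q → ◇q defines it.
Suppose □q→◇q is valid. At any x set V(q)=W. Then □q at x, so ◇q at x, so x has a successor.

□q → ◇q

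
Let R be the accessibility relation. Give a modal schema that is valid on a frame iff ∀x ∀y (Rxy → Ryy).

□(□p → p)

This is shift-reflexivity; the standard corresponding axiom is T□: □(□p → p).
Suppose □(□p→p) is valid. Take Rxy and set V(p)={w : Ryw}. Then at y, □p holds; since □(□p→p) at x, □p→p at y, so p at y, i.e. Ryy.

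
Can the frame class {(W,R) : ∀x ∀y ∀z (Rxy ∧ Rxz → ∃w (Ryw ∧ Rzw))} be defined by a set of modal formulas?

Yes, by ◇□r → □◇r

The condition is convergence. A defining modal formula is ◇□r → □◇r.
Suppose ◇□r→□◇r is valid. Take Rxy, Rxz and set V(r)={w : Ryw}. Then □r at y so ◇□r at x, so □◇r at x, so ◇r at z, giving w with Rzw and Ryw.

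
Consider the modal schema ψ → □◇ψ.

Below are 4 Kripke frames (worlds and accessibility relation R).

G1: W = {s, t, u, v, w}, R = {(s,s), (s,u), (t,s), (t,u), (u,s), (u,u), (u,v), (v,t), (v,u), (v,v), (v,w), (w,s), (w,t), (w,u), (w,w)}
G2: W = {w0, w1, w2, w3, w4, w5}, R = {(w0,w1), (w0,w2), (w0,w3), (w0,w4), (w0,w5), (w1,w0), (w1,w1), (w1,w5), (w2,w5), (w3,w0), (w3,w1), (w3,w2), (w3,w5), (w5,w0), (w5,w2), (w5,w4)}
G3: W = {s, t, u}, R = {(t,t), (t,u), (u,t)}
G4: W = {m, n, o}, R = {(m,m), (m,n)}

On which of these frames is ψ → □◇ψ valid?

G3

This is the axiom for symmetry; its first-order frame correspondent is ∀x ∀y (Rxy → Ryx).
G1: fails — Rwt but not Rtw.
G2: fails — Rw1w5 but not Rw5w1.
G3: condition met.
G4: fails — Rmn but not Rnm.
Valid on: G3.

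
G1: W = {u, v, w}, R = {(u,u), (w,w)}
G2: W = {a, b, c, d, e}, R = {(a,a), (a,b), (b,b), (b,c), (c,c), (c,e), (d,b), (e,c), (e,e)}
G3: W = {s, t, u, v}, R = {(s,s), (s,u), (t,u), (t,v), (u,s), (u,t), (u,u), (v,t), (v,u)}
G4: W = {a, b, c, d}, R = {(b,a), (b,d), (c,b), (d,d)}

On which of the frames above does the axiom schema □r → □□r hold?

G1

This is the axiom for transitivity; its first-order frame correspondent is ∀x ∀y ∀z (Rxy ∧ Ryz → Rxz).
G1: ✓.
G2: fails — Rbc and Rce but not Rbe.
G3: fails — Rtv and Rvt but not Rtt.
G4: fails — Rcb and Rba but not Rca.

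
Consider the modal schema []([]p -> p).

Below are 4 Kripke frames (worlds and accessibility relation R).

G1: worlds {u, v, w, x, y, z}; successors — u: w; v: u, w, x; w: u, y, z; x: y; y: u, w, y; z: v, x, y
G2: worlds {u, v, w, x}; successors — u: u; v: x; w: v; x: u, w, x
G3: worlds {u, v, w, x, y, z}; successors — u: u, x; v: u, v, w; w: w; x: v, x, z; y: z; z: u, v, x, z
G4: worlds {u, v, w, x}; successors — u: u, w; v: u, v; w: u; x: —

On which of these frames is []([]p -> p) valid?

This is the axiom for shift-reflexivity; its first-order frame correspondent is forall x forall y (Rxy -> Ryy).
G1: fails — Ruw but not Rww.
G2: fails — Rxw but not Rww.
G3: ✓.
G4: fails — Ruw but not Rww.
Valid on: G3.

G3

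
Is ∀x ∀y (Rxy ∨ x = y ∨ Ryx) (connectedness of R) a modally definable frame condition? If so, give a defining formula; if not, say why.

No — not modally definable

Modal frame validity is preserved under disjoint unions.
Take 2 disjoint single-world reflexive frames: each is trivially connected, but their disjoint union has 2 worlds with no edge between distinct components, so it is not connected.
So the class is not modally definable.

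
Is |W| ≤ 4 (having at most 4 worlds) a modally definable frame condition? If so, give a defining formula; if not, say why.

If a class were modally definable it would be closed under disjoint unions (Goldblatt–Thomason).
Any modal formula valid on each of 5 disjoint one-world frames is valid on their disjoint union (validity is preserved under disjoint unions). Each one-world frame has |W|=1≤4, but the union has |W|=5.
Hence having at most 4 worlds is not modally definable.

Not modally definable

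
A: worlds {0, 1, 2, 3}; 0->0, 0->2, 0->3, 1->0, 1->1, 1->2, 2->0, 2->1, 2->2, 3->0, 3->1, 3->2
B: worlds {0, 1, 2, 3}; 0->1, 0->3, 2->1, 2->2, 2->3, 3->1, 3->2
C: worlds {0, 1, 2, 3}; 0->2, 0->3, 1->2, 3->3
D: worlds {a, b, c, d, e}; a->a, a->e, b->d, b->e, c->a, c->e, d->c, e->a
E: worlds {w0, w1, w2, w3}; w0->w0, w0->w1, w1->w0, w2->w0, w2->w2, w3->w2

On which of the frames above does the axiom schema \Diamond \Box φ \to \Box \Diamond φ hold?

A, E

Frame correspondent (Sahlqvist): \forall x \forall y \forall z (Rxy \wedge Rxz \to \exists w (Ryw \wedge Rzw)) — i.e. convergence.
A: condition met.
B: fails — R01 and R01 but 1 and 1 have no common successor.
C: fails — R03 and R02 but 3 and 2 have no common successor.
D: fails — Rbe and Rbd but e and d have no common successor.
E: condition met.
Valid on: A, E.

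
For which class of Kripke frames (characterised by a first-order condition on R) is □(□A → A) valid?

shift-reflexivity: ∀x ∀y (Rxy → Ryy)

Suppose □(□A→A) is valid. Take Rxy and set V(A)={w : Ryw}. Then at y, □A holds; since □(□A→A) at x, □A→A at y, so A at y, i.e. Ryy.
Conversely, on a frame with shift-reflexivity the schema holds at every world under every valuation.
Frame condition: ∀x ∀y (Rxy → Ryy).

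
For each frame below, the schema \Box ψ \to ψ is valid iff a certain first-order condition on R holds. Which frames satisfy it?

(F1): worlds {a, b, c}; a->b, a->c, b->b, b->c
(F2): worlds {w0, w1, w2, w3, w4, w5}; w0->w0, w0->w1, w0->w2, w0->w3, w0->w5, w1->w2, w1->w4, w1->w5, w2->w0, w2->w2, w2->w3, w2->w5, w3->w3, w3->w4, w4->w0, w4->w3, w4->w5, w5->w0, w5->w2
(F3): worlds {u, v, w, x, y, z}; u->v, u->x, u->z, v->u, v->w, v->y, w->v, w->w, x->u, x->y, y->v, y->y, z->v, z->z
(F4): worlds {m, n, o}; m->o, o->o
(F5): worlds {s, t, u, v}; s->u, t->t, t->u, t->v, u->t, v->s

none

Frame correspondent (Sahlqvist): \forall x Rxx — i.e. reflexivity.
(F1): fails — world a does not see itself.
(F2): fails — world w1 does not see itself.
(F3): fails — world u does not see itself.
(F4): fails — world m does not see itself.
(F5): fails — world s does not see itself.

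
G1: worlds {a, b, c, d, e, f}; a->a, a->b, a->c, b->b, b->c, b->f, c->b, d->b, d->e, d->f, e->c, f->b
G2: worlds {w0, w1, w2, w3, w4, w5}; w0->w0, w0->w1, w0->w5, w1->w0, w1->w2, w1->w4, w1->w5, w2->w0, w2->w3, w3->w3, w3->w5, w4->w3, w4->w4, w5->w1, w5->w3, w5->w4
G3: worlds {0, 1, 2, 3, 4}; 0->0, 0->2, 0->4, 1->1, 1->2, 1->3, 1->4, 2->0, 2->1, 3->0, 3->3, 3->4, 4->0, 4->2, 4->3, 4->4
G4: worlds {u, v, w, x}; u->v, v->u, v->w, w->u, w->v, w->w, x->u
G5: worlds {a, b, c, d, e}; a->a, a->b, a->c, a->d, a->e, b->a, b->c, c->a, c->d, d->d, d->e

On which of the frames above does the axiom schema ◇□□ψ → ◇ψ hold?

This is the axiom for a generalized confluence (Geach) condition; its first-order frame correspondent is ∀x ∀y (xRy → ∃w (yR²w ∧ xRw)).
G1: ✓.
G2: ✓.
G3: ✓.
G4: ✓.
G5: fails — aRe but no w with eR²w and aRw.

G1, G2, G3, G4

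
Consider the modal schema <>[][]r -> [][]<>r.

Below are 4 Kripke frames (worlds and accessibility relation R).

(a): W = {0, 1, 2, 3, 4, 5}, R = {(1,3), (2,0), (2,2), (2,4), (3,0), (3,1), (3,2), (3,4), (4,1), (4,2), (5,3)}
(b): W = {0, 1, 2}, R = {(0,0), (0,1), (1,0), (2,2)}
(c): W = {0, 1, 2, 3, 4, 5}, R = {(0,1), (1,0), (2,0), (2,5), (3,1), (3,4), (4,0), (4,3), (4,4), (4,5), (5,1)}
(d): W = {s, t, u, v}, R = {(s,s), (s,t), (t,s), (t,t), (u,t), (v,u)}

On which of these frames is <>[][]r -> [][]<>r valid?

(b), (d)

The schema corresponds to a generalized confluence (Geach) condition: forall x forall y forall z ((xRy & x R^2 z) -> exists w (y R^2 w & zRw)).
(a): fails — 1R3, 1R²0 but no w with 3R²w and 0Rw.
(b): condition met.
(c): fails — 3R1, 3R²4 but no w with 1R²w and 4Rw.
(d): condition met.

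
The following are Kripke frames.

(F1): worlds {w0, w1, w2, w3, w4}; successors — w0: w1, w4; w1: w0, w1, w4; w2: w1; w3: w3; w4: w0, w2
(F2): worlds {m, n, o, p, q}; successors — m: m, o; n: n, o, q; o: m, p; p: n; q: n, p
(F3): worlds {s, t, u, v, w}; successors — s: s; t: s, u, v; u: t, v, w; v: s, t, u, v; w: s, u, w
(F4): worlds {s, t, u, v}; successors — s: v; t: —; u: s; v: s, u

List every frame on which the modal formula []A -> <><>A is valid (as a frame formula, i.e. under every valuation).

This is the axiom for a generalized confluence (Geach) condition; its first-order frame correspondent is forall x exists w (xRw & x R^2 w).
(F1): fails — at w4 but no w with w4Rw and w4R²w.
(F2): condition met.
(F3): condition met.
(F4): fails — at s but no w with sRw and sR²w.

(F2), (F3)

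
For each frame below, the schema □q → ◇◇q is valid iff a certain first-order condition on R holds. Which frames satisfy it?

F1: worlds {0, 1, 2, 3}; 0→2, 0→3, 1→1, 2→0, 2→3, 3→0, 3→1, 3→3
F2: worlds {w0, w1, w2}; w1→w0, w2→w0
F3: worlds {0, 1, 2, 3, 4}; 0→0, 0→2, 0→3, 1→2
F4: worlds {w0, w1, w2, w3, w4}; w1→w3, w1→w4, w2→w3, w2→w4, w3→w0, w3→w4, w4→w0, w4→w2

The schema corresponds to a generalized confluence (Geach) condition: ∀x ∃w (xRw ∧ xR²w).
F1: condition met.
F2: fails — at w0 but no w with w0Rw and w0R²w.
F3: fails — at 1 but no w with 1Rw and 1R²w.
F4: fails — at w0 but no w with w0Rw and w0R²w.

F1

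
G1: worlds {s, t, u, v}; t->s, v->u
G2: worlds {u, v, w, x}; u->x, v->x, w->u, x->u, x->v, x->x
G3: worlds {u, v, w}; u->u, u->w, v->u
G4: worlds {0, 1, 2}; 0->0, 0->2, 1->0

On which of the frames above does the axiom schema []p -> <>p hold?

This is the axiom for seriality; its first-order frame correspondent is forall x exists y Rxy.
G1: fails — world s has no successor.
G2: condition met.
G3: fails — world w has no successor.
G4: fails — world 2 has no successor.
Valid on: G2.

G2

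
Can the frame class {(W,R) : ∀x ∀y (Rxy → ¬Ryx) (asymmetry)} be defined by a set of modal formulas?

Not definable by any modal formula

Any modally definable frame class is closed under surjective bounded morphisms.
The 3-cycle (worlds a,b,c with a→b→c→a) is asymmetric. Mapping every world to a single reflexive point • is a surjective bounded morphism, and the reflexive point is not asymmetric (R•• but asymmetry requires ¬R••).
So no modal formula (or set of formulas) defines exactly the asymmetric frames.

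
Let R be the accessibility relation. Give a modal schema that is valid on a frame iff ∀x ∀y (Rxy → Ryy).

□(□p → p)

A defining formula is □(□p → p) (the T□ axiom).
Suppose □(□p→p) is valid. Take Rxy and set V(p)={w : Ryw}. Then at y, □p holds; since □(□p→p) at x, □p→p at y, so p at y, i.e. Ryy.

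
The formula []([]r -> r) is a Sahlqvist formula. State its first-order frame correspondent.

Suppose □(□r→r) is valid. Take Rxy and set V(r)={w : Ryw}. Then at y, □r holds; since □(□r→r) at x, □r→r at y, so r at y, i.e. Ryy.
Conversely, any frame satisfying forall x forall y (Rxy -> Ryy) validates the schema.
Frame condition: forall x forall y (Rxy -> Ryy).

shift-reflexivity: forall x forall y (Rxy -> Ryy)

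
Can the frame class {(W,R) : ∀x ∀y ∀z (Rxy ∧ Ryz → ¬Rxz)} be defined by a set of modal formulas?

Not modally definable

Any modally definable frame class is closed under surjective bounded morphisms.
The 3-cycle (worlds 0,1,2 with 0→1→2→0) is intransitive. Mapping every world to a single reflexive point • is a surjective bounded morphism; the reflexive point is not intransitive (R••∧R•• but R••).
So no modal formula (or set of formulas) defines exactly the intransitive frames.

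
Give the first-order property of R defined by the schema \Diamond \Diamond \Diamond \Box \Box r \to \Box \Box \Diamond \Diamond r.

This is a Sahlqvist (Geach-type) schema ◇^3□^2r → □^2◇^2r.
Minimal-valuation argument: fix x; take any y with xR^3y and any z with xR^2z. Set V(r) to the set of worlds R-reachable from y in exactly 2 steps. Then □^2r holds at y, so the antecedent holds at x; validity forces ◇^2r at z, giving a w with zR^2w and yR^2w.
First-order correspondent: \forall x \forall y \forall z ((x R^3 y \wedge x R^2 z) \to \exists w (y R^2 w \wedge z R^2 w)).

\forall x \forall y \forall z ((x R^3 y \wedge x R^2 z) \to \exists w (y R^2 w \wedge z R^2 w))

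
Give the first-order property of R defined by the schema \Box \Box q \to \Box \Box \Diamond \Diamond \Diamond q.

This is a Sahlqvist (Geach-type) schema ◇^0□^2q → □^2◇^3q.
Minimal-valuation argument: fix x; take any y with xR^0y and any z with xR^2z. Set V(q) to the set of worlds R-reachable from y in exactly 2 steps. Then □^2q holds at y, so the antecedent holds at x; validity forces ◇^3q at z, giving a w with zR^3w and yR^2w.
First-order correspondent: \forall x \forall z (x R^2 z \to \exists w (x R^2 w \wedge z R^3 w)).

\forall x \forall z (x R^2 z \to \exists w (x R^2 w \wedge z R^3 w))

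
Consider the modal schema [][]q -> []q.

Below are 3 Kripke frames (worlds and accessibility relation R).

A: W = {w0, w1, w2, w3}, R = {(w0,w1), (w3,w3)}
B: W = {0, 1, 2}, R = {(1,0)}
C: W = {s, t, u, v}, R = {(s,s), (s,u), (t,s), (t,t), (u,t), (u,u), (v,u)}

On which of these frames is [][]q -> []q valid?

Frame correspondent (Sahlqvist): forall x forall y (Rxy -> exists z (Rxz & Rzy)) — i.e. density.
A: fails — Rw0w1 but no z with Rw0z and Rzw1.
B: fails — R10 but no z with R1z and Rz0.
C: satisfies the condition.
Valid on: C.

C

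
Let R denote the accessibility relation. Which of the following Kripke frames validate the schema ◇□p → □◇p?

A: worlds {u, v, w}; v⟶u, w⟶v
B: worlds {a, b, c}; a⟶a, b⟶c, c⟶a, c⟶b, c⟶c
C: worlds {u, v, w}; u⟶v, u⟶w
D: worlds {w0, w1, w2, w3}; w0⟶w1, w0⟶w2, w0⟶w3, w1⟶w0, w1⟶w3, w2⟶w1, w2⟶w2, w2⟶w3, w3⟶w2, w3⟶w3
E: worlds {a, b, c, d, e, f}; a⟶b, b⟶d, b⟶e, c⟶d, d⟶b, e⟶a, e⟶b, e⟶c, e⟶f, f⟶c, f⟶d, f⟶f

Frame correspondent (Sahlqvist): ∀x ∀y ∀z (Rxy ∧ Rxz → ∃w (Ryw ∧ Rzw)) — i.e. convergence.
A: fails — Rvu and Rvu but u and u have no common successor.
B: fails — Rcb and Rca but b and a have no common successor.
C: fails — Ruv and Ruv but v and v have no common successor.
D: satisfies the condition.
E: fails — Reb and Rea but b and a have no common successor.

D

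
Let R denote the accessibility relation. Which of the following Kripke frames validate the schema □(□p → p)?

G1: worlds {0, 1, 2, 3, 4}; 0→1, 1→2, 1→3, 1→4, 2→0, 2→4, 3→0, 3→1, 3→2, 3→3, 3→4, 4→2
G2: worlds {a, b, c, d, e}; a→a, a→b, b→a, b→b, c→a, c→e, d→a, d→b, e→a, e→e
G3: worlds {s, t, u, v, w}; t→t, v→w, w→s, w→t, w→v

This is the axiom for shift-reflexivity; its first-order frame correspondent is ∀x ∀y (Rxy → Ryy).
G1: fails — R34 but not R44.
G2: ✓.
G3: fails — Rvw but not Rww.
Valid on: G2.

G2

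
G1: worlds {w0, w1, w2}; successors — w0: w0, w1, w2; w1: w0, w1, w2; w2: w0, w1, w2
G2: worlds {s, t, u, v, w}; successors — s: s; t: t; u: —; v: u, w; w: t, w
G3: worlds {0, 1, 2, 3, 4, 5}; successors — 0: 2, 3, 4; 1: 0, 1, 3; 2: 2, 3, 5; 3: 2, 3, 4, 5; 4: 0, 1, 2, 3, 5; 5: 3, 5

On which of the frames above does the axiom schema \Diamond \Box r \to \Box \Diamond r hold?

This is the axiom for convergence; its first-order frame correspondent is \forall x \forall y \forall z (Rxy \wedge Rxz \to \exists w (Ryw \wedge Rzw)).
G1: holds.
G2: fails — Rvw and Rvu but w and u have no common successor.
G3: holds.
Valid on: G1, G3.

G1, G3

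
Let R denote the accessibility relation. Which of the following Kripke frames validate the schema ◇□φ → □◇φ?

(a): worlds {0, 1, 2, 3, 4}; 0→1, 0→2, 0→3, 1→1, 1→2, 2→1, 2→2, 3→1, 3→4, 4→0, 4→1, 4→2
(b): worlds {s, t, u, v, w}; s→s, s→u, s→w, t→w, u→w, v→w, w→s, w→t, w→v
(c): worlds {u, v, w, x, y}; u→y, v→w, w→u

The schema corresponds to convergence: ∀x ∀y ∀z (Rxy ∧ Rxz → ∃w (Ryw ∧ Rzw)).
(a): holds.
(b): fails — Rsw and Rsu but w and u have no common successor.
(c): fails — Ruy and Ruy but y and y have no common successor.

(a)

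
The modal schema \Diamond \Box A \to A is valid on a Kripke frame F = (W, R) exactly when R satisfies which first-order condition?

This schema is equivalent to the B axiom A → □◇A.
It corresponds to symmetry: \forall x \forall y (Rxy \to Ryx).

Symmetry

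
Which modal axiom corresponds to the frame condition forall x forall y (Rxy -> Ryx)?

A defining formula is q → □◇q (the B axiom).
Suppose q→□◇q is valid. Take Rxy and set V(q)={x}. Then q at x, so □◇q at x, so ◇q at y, so some z with Ryz has q; z=x, i.e. Ryx.

q → □◇q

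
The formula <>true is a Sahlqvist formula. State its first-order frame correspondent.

seriality

◇⊤ holds at w iff w has a successor, so frame-validity of ◇⊤ is exactly seriality. Equivalently via □r → ◇r:
Suppose □r→◇r is valid. At any x set V(r)=W. Then □r at x, so ◇r at x, so x has a successor.
Conversely, on a frame with seriality the schema holds at every world under every valuation.
Frame condition: forall x exists y Rxy.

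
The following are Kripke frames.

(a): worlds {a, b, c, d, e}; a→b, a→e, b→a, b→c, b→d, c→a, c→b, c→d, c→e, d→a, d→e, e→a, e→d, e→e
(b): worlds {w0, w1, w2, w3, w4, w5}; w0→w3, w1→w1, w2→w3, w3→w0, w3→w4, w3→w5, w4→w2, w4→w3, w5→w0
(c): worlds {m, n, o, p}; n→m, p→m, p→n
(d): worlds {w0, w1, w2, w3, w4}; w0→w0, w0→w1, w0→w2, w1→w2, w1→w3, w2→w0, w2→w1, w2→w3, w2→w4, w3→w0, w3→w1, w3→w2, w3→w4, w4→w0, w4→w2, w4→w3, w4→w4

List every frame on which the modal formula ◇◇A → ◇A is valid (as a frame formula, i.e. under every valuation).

(c)

The schema corresponds to transitivity: ∀x ∀y ∀z (Rxy ∧ Ryz → Rxz).
(a): fails — Rbc and Rcb but not Rbb.
(b): fails — Rw3w0 and Rw0w3 but not Rw3w3.
(c): satisfies the condition.
(d): fails — Rw1w2 and Rw2w4 but not Rw1w4.
Valid on: (c).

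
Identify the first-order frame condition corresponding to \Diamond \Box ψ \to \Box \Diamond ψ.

convergence

This schema is the .2 axiom.
It corresponds to convergence: \forall x \forall y \forall z (Rxy \wedge Rxz \to \exists w (Ryw \wedge Rzw)).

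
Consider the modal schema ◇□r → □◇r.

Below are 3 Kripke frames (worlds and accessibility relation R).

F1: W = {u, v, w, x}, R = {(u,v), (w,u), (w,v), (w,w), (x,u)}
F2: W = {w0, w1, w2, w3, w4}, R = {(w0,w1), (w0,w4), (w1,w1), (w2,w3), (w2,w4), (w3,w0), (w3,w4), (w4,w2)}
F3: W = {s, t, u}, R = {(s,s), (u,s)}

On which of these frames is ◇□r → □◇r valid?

Frame correspondent (Sahlqvist): ∀x ∀y ∀z (Rxy ∧ Rxz → ∃w (Ryw ∧ Rzw)) — i.e. convergence.
F1: fails — Ruv and Ruv but v and v have no common successor.
F2: fails — Rw0w4 and Rw0w1 but w4 and w1 have no common successor.
F3: holds.
Valid on: F3.

F3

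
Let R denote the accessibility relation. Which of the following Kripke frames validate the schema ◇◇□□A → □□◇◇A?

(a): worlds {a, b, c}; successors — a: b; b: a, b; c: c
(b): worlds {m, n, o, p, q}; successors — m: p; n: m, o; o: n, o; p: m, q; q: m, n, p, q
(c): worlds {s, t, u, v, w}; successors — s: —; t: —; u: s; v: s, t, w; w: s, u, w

(a)

The schema corresponds to a generalized confluence (Geach) condition: ∀x ∀y ∀z ((xR²y ∧ xR²z) → ∃w (yR²w ∧ zR²w)).
(a): condition met.
(b): fails — oR²m, oR²n but no w with mR²w and nR²w.
(c): fails — vR²s, vR²s but no w* with sR²w* and sR²w*.
Valid on: (a).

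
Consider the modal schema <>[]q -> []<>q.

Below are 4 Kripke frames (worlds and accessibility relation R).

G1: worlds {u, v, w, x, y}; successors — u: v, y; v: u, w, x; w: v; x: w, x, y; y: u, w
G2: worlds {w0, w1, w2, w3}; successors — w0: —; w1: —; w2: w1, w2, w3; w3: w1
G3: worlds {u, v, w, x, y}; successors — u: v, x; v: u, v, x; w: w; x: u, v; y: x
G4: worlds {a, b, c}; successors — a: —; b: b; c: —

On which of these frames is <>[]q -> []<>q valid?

G3, G4

Frame correspondent (Sahlqvist): forall x forall y forall z (Rxy & Rxz -> exists w (Ryw & Rzw)) — i.e. convergence.
G1: fails — Rvw and Rvx but w and x have no common successor.
G2: fails — Rw2w1 and Rw2w1 but w1 and w1 have no common successor.
G3: ✓.
G4: ✓.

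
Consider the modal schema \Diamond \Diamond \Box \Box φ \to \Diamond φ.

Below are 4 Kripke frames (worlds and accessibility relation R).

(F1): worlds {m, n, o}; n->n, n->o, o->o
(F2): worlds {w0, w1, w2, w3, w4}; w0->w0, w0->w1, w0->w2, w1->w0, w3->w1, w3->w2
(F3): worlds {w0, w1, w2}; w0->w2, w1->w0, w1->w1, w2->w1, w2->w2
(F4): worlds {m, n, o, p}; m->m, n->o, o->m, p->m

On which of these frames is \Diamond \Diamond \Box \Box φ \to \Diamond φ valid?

This is the axiom for a generalized confluence (Geach) condition; its first-order frame correspondent is \forall x \forall y (x R^2 y \to \exists w (y R^2 w \wedge xRw)).
(F1): ✓.
(F2): fails — w0R²w2 but no w with w2R²w and w0Rw.
(F3): ✓.
(F4): fails — nR²m but no w with mR²w and nRw.

(F1), (F3)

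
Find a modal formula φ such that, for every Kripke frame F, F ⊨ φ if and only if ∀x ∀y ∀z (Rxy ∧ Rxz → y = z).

A defining formula is ◇r → □r (the CD axiom).
Suppose ◇r→□r is valid. Take Rxy, Rxz and set V(r)={y}. Then ◇r at x, so □r at x, so r at z, i.e. z=y.

◇r → □r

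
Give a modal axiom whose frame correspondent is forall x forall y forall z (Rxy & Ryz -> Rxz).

This is transitivity; the standard corresponding axiom is 4: □r → □□r.
Suppose □r→□□r is valid. Take Rxy, Ryz and set V(r)={w : Rxw}. Then □r at x, so □□r at x, so □r at y, so r at z, i.e. Rxz.

□r → □□r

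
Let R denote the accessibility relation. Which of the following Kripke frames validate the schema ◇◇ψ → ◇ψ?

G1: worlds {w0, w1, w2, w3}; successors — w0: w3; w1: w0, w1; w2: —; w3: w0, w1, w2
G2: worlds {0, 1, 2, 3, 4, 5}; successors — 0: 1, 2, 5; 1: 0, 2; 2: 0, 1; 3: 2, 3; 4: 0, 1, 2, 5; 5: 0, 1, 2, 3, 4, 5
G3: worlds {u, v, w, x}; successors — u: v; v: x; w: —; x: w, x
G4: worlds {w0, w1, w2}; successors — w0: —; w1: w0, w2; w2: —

G4

The schema corresponds to transitivity: ∀x ∀y ∀z (Rxy ∧ Ryz → Rxz).
G1: fails — Rw1w0 and Rw0w3 but not Rw1w3.
G2: fails — R12 and R21 but not R11.
G3: fails — Ruv and Rvx but not Rux.
G4: holds.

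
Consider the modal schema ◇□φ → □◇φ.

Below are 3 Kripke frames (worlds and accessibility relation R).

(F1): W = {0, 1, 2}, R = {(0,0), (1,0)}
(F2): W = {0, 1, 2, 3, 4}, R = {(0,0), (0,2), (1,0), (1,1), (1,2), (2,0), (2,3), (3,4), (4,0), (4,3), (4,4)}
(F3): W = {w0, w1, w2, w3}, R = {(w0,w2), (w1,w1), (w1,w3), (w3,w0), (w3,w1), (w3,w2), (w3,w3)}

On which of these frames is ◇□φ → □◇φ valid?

(F1)

This is the axiom for convergence; its first-order frame correspondent is ∀x ∀y ∀z (Rxy ∧ Rxz → ∃w (Ryw ∧ Rzw)).
(F1): ✓.
(F2): fails — R23 and R20 but 3 and 0 have no common successor.
(F3): fails — Rw0w2 and Rw0w2 but w2 and w2 have no common successor.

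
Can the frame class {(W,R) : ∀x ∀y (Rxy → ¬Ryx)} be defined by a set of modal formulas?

Any modally definable frame class is closed under surjective bounded morphisms.
The 5-cycle (worlds a,b,c,d,e with a→b→c→d→e→a) is asymmetric. Mapping every world to a single reflexive point • is a surjective bounded morphism, and the reflexive point is not asymmetric (R•• but asymmetry requires ¬R••).
So the class is not modally definable.

No — not modally definable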